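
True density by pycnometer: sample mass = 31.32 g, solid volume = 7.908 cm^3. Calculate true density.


TD = 31.32 / 7.908 = 3.961 g/cm^3

3.961


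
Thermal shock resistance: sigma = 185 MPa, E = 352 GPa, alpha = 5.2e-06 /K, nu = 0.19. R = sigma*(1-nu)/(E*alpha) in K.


R = 185*(1-0.19)/(352*1000*5.2e-06) = 82 K

82


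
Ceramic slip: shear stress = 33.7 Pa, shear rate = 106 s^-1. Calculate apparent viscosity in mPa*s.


eta = tau/gamma * 1000 = 33.7/106 * 1000 = 317.9 mPa*s

317.9


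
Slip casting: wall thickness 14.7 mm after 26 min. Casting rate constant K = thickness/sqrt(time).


K = 14.7 / sqrt(26) = 14.7 / 5.099 = 2.883 mm/min^0.5

2.883


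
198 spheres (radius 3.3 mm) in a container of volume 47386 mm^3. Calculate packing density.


V_sphere = 4/3*pi*3.3^3 = 150.5326 mm^3
Total V = 198*150.5326 = 29805.4548 mm^3
PD = 29805.4548 / 47386 = 0.629

0.629


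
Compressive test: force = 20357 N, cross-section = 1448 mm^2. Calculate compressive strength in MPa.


CS = 20357 / 1448 = 14.1 MPa

14.1


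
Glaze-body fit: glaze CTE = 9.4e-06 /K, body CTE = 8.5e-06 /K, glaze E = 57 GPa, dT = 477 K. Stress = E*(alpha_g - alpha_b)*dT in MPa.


Stress = 57*1000*(9.4e-06 - 8.5e-06)*477 = 24.5 MPa

24.5


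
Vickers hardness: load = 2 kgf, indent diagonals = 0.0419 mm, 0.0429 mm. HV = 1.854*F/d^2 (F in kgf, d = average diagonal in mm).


d_avg = (0.0419+0.0429)/2 = 0.0424 mm
HV = 1.854*2/0.0424^2 = 2063

2063


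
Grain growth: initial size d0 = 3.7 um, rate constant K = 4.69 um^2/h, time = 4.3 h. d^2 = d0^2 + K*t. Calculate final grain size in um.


d^2 = 3.7^2 + 4.69*4.3 = 33.857
d = sqrt(33.857) = 5.82 um

5.82


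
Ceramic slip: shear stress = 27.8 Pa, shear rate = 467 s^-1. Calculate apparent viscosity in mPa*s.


eta = tau/gamma * 1000 = 27.8/467 * 1000 = 59.5 mPa*s

59.5


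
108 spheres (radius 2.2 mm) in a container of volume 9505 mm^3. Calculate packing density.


V_sphere = 4/3*pi*2.2^3 = 44.6022 mm^3
Total V = 108*44.6022 = 4817.0376 mm^3
PD = 4817.0376 / 9505 = 0.507

0.507


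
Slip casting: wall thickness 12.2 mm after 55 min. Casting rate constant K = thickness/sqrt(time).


K = 12.2 / sqrt(55) = 12.2 / 7.4162 = 1.645 mm/min^0.5

1.645


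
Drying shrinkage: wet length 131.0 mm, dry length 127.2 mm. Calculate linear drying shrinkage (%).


DS = (131.0 - 127.2) / 131.0 * 100 = 2.9%

2.9


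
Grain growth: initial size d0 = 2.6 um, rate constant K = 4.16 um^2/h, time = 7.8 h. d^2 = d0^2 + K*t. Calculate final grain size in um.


d^2 = 2.6^2 + 4.16*7.8 = 39.208
d = sqrt(39.208) = 6.26 um

6.26


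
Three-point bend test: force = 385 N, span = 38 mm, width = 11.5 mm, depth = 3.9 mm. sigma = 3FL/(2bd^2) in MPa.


sigma = 3*385*38/(2*11.5*3.9^2) = 125.5 MPa

125.5


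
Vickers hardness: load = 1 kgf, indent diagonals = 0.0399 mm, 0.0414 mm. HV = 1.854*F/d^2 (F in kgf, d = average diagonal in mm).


d_avg = (0.0399+0.0414)/2 = 0.04065 mm
HV = 1.854*1/0.04065^2 = 1122

1122


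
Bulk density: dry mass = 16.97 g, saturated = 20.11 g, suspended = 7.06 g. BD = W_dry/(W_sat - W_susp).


BD = 16.97 / (20.11 - 7.06) = 16.97 / 13.05 = 1.3 g/cm^3

1.3


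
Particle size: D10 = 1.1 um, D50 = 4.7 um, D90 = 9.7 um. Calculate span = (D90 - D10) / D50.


Span = (9.7 - 1.1) / 4.7 = 8.6 / 4.7 = 1.83

1.83


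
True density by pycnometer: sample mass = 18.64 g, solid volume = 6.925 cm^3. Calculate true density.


TD = 18.64 / 6.925 = 2.692 g/cm^3

2.692


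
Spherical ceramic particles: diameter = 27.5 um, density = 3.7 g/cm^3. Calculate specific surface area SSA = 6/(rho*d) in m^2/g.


SSA = 6 / (3.7 * 27.5) = 0.059 m^2/g

0.059


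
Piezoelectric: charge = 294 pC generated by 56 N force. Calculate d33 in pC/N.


d33 = 294 / 56 = 5.3 pC/N

5.3


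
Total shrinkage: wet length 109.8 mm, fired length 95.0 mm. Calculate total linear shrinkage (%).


TS = (109.8 - 95.0) / 109.8 * 100 = 13.48%

13.48


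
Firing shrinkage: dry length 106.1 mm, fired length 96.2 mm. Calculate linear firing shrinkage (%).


FS = (106.1 - 96.2) / 106.1 * 100 = 9.33%

9.33


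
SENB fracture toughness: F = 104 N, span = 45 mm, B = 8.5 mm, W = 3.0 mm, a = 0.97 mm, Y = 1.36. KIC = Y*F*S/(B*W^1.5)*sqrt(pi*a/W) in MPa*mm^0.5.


KIC = 1.36*104*45/(8.5*3.0^1.5)*sqrt(pi*0.97/3.0) = 145.24

145.24


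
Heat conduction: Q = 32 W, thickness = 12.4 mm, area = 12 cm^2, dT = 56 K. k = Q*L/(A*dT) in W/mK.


k = 32*12.4/1000/(12/10000*56) = 5.9 W/mK

5.9


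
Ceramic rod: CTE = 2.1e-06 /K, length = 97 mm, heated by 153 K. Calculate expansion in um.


dL = 2.1e-06 * 97 * 153 * 1000 = 31.166 um

31.166


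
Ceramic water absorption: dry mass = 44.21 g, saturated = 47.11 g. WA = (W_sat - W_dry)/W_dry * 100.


WA = (47.11 - 44.21) / 44.21 * 100 = 6.56%

6.56


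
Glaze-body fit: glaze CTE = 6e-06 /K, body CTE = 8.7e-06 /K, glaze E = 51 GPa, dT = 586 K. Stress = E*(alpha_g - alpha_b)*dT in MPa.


Stress = 51*1000*(6e-06 - 8.7e-06)*586 = -80.7 MPa

-80.7


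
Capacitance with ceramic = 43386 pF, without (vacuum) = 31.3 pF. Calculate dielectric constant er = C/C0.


er = 43386 / 31.3 = 1386.13

1386.13


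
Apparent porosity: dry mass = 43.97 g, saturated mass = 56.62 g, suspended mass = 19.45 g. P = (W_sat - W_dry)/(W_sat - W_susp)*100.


P = (56.62 - 43.97) / (56.62 - 19.45) * 100 = 12.65 / 37.17 * 100 = 34.0%

34.0


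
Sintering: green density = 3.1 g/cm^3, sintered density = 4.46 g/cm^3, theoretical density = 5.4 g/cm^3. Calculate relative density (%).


Relative = 4.46 / 5.4 * 100 = 82.6%

82.6


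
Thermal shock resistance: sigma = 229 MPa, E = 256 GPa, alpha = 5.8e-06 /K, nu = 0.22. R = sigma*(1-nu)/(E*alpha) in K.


R = 229*(1-0.22)/(256*1000*5.8e-06) = 120 K

120


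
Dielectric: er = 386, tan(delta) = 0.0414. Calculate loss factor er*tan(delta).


Loss = 386 * 0.0414 = 15.98

15.98


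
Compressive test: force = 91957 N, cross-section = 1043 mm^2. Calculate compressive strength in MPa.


CS = 91957 / 1043 = 88.2 MPa

88.2


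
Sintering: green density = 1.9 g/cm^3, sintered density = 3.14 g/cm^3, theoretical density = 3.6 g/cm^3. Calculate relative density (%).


Relative = 3.14 / 3.6 * 100 = 87.2%

87.2


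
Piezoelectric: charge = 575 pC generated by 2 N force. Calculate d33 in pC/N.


d33 = 575 / 2 = 287.5 pC/N

287.5


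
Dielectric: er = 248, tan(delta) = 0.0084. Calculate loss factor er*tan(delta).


Loss = 248 * 0.0084 = 2.083

2.083


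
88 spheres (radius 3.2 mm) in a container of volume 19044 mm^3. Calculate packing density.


V_sphere = 4/3*pi*3.2^3 = 137.2583 mm^3
Total V = 88*137.2583 = 12078.7304 mm^3
PD = 12078.7304 / 19044 = 0.634

0.634


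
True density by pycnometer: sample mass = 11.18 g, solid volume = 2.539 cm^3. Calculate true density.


TD = 11.18 / 2.539 = 4.403 g/cm^3

4.403


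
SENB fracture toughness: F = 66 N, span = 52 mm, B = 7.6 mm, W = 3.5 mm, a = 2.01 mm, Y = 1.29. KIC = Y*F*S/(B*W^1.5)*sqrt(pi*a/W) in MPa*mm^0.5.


KIC = 1.29*66*52/(7.6*3.5^1.5)*sqrt(pi*2.01/3.5) = 119.5

119.5


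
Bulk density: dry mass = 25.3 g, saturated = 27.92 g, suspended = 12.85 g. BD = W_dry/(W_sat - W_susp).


BD = 25.3 / (27.92 - 12.85) = 25.3 / 15.07 = 1.679 g/cm^3

1.679


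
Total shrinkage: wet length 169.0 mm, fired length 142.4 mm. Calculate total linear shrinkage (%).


TS = (169.0 - 142.4) / 169.0 * 100 = 15.74%

15.74


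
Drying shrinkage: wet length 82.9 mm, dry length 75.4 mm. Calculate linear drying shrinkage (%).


DS = (82.9 - 75.4) / 82.9 * 100 = 9.05%

9.05


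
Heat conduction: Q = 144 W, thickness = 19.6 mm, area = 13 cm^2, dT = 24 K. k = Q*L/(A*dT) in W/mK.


k = 144*19.6/1000/(13/10000*24) = 90.46 W/mK

90.46


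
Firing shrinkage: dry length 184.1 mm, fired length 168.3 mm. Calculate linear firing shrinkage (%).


FS = (184.1 - 168.3) / 184.1 * 100 = 8.58%

8.58


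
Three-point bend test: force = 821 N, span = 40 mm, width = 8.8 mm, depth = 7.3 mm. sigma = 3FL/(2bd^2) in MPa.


sigma = 3*821*40/(2*8.8*7.3^2) = 105.0 MPa

105.0


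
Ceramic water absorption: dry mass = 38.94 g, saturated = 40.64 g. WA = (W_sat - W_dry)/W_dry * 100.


WA = (40.64 - 38.94) / 38.94 * 100 = 4.37%

4.37


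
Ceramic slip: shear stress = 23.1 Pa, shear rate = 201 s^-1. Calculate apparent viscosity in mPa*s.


eta = tau/gamma * 1000 = 23.1/201 * 1000 = 114.9 mPa*s

114.9


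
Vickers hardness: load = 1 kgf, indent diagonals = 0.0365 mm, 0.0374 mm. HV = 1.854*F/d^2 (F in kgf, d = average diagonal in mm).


d_avg = (0.0365+0.0374)/2 = 0.03695 mm
HV = 1.854*1/0.03695^2 = 1358

1358


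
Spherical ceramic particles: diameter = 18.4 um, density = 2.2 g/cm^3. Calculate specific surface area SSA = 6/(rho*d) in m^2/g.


SSA = 6 / (2.2 * 18.4) = 0.148 m^2/g

0.148


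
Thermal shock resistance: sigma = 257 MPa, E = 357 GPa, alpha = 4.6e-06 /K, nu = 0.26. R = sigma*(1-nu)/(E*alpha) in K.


R = 257*(1-0.26)/(357*1000*4.6e-06) = 116 K

116


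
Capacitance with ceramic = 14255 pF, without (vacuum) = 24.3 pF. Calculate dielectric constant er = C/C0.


er = 14255 / 24.3 = 586.63

586.63


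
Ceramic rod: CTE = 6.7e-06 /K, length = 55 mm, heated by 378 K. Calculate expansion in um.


dL = 6.7e-06 * 55 * 378 * 1000 = 139.293 um

139.293


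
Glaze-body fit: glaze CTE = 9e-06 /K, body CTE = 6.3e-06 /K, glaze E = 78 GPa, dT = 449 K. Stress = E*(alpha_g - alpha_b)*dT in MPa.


Stress = 78*1000*(9e-06 - 6.3e-06)*449 = 94.6 MPa

94.6


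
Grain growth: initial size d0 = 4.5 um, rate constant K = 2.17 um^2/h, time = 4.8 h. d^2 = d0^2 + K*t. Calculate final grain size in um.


d^2 = 4.5^2 + 2.17*4.8 = 30.666
d = sqrt(30.666) = 5.54 um

5.54


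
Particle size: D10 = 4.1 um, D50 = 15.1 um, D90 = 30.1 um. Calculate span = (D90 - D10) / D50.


Span = (30.1 - 4.1) / 15.1 = 26.0 / 15.1 = 1.722

1.722


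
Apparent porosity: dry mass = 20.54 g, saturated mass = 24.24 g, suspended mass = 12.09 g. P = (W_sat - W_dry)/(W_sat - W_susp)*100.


P = (24.24 - 20.54) / (24.24 - 12.09) * 100 = 3.7 / 12.15 * 100 = 30.5%

30.5


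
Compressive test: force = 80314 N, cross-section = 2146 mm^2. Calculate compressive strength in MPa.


CS = 80314 / 2146 = 37.4 MPa

37.4


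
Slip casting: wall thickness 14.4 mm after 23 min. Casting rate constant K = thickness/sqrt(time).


K = 14.4 / sqrt(23) = 14.4 / 4.7958 = 3.003 mm/min^0.5

3.003


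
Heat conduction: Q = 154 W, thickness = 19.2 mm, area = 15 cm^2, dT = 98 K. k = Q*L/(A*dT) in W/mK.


k = 154*19.2/1000/(15/10000*98) = 20.11 W/mK

20.11


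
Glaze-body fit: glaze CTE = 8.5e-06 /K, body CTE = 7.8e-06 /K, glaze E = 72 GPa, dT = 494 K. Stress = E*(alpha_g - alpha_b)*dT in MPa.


Stress = 72*1000*(8.5e-06 - 7.8e-06)*494 = 24.9 MPa

24.9


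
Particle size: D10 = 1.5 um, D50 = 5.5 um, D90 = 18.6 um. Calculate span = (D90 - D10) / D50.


Span = (18.6 - 1.5) / 5.5 = 17.1 / 5.5 = 3.109

3.109


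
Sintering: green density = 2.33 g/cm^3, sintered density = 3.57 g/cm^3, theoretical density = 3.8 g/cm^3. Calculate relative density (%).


Relative = 3.57 / 3.8 * 100 = 93.9%

93.9


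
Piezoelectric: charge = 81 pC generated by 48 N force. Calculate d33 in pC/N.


d33 = 81 / 48 = 1.7 pC/N

1.7


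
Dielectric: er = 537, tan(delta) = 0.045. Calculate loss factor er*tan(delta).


Loss = 537 * 0.045 = 24.165

24.165


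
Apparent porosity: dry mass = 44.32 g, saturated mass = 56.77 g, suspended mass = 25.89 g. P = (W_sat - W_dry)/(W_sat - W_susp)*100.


P = (56.77 - 44.32) / (56.77 - 25.89) * 100 = 12.45 / 30.88 * 100 = 40.3%

40.3


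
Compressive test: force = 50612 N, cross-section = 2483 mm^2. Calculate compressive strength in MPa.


CS = 50612 / 2483 = 20.4 MPa

20.4


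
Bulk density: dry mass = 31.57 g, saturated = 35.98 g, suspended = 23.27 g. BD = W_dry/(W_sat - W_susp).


BD = 31.57 / (35.98 - 23.27) = 31.57 / 12.71 = 2.484 g/cm^3

2.484


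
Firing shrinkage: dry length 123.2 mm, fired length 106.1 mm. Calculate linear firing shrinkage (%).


FS = (123.2 - 106.1) / 123.2 * 100 = 13.88%

13.88


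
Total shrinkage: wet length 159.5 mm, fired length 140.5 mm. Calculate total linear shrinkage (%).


TS = (159.5 - 140.5) / 159.5 * 100 = 11.91%

11.91


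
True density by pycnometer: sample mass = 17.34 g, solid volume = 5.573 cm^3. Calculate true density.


TD = 17.34 / 5.573 = 3.111 g/cm^3

3.111


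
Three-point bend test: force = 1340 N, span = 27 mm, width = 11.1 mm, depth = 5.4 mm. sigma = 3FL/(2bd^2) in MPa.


sigma = 3*1340*27/(2*11.1*5.4^2) = 167.7 MPa

167.7


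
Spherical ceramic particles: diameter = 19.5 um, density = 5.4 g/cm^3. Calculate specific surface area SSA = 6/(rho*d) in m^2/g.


SSA = 6 / (5.4 * 19.5) = 0.057 m^2/g

0.057


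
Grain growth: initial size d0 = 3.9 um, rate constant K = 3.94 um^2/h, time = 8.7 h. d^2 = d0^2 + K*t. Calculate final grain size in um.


d^2 = 3.9^2 + 3.94*8.7 = 49.488
d = sqrt(49.488) = 7.03 um

7.03


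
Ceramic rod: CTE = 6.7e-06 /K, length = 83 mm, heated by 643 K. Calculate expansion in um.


dL = 6.7e-06 * 83 * 643 * 1000 = 357.572 um

357.572


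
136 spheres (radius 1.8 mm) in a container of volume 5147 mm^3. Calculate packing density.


V_sphere = 4/3*pi*1.8^3 = 24.429 mm^3
Total V = 136*24.429 = 3322.344 mm^3
PD = 3322.344 / 5147 = 0.645

0.645


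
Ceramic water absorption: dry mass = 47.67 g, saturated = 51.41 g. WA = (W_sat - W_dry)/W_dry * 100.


WA = (51.41 - 47.67) / 47.67 * 100 = 7.85%

7.85


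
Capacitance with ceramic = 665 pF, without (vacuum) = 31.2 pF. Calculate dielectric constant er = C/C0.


er = 665 / 31.2 = 21.31

21.31


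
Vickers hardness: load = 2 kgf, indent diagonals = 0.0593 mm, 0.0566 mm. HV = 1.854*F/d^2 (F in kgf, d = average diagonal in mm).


d_avg = (0.0593+0.0566)/2 = 0.05795 mm
HV = 1.854*2/0.05795^2 = 1104

1104


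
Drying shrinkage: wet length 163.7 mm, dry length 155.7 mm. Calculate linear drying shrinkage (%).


DS = (163.7 - 155.7) / 163.7 * 100 = 4.89%

4.89


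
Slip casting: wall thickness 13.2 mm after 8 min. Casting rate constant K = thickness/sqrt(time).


K = 13.2 / sqrt(8) = 13.2 / 2.8284 = 4.667 mm/min^0.5

4.667


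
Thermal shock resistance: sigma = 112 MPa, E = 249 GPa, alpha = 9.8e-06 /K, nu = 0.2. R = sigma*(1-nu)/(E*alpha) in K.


R = 112*(1-0.2)/(249*1000*9.8e-06) = 37 K

37


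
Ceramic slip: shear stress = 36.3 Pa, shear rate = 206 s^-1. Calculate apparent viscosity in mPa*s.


eta = tau/gamma * 1000 = 36.3/206 * 1000 = 176.2 mPa*s

176.2


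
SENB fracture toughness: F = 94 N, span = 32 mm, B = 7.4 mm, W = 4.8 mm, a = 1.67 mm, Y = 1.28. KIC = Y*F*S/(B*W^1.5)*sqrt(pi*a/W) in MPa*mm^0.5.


KIC = 1.28*94*32/(7.4*4.8^1.5)*sqrt(pi*1.67/4.8) = 51.73

51.73


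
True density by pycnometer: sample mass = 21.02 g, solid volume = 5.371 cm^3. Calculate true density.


TD = 21.02 / 5.371 = 3.914 g/cm^3

3.914


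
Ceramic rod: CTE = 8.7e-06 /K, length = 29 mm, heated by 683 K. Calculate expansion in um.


dL = 8.7e-06 * 29 * 683 * 1000 = 172.321 um

172.321


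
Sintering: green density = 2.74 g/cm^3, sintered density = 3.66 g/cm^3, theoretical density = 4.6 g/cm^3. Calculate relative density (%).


Relative = 3.66 / 4.6 * 100 = 79.6%

79.6


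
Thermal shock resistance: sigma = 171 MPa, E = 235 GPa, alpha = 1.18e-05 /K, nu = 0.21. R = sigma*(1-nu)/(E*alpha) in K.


R = 171*(1-0.21)/(235*1000*1.18e-05) = 49 K

49


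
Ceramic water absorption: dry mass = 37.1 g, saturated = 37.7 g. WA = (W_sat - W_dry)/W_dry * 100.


WA = (37.7 - 37.1) / 37.1 * 100 = 1.62%

1.62


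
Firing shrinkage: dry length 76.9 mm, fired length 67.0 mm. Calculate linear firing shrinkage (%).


FS = (76.9 - 67.0) / 76.9 * 100 = 12.87%

12.87


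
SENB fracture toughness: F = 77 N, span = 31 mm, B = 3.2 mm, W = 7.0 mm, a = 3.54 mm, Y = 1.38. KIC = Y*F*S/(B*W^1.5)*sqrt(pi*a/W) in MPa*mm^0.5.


KIC = 1.38*77*31/(3.2*7.0^1.5)*sqrt(pi*3.54/7.0) = 70.06

70.06


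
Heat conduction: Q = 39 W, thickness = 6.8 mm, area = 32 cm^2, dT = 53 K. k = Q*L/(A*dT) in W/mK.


k = 39*6.8/1000/(32/10000*53) = 1.56 W/mK

1.56


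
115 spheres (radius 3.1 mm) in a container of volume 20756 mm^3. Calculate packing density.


V_sphere = 4/3*pi*3.1^3 = 124.7882 mm^3
Total V = 115*124.7882 = 14350.643 mm^3
PD = 14350.643 / 20756 = 0.691

0.691


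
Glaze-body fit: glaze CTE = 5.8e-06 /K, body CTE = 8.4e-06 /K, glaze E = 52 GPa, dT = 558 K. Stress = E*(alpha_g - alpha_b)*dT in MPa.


Stress = 52*1000*(5.8e-06 - 8.4e-06)*558 = -75.4 MPa

-75.4


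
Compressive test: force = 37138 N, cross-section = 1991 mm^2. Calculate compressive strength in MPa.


CS = 37138 / 1991 = 18.7 MPa

18.7


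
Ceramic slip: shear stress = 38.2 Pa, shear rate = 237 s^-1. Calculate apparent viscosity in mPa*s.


eta = tau/gamma * 1000 = 38.2/237 * 1000 = 161.2 mPa*s

161.2


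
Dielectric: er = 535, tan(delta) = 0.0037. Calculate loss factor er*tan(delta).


Loss = 535 * 0.0037 = 1.98

1.98


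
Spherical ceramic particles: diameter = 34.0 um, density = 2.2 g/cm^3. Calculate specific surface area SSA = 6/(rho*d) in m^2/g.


SSA = 6 / (2.2 * 34.0) = 0.08 m^2/g

0.08


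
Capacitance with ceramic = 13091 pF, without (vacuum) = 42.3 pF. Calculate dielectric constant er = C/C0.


er = 13091 / 42.3 = 309.48

309.48


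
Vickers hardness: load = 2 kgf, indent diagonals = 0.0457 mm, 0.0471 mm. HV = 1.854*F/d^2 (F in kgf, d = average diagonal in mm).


d_avg = (0.0457+0.0471)/2 = 0.0464 mm
HV = 1.854*2/0.0464^2 = 1722

1722


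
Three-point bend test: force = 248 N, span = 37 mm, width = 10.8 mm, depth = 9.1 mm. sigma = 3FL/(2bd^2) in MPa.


sigma = 3*248*37/(2*10.8*9.1^2) = 15.4 MPa

15.4


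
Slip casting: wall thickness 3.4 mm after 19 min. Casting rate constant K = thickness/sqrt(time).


K = 3.4 / sqrt(19) = 3.4 / 4.3589 = 0.78 mm/min^0.5

0.78


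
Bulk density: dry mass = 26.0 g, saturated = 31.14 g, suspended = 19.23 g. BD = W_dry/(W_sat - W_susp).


BD = 26.0 / (31.14 - 19.23) = 26.0 / 11.91 = 2.183 g/cm^3

2.183


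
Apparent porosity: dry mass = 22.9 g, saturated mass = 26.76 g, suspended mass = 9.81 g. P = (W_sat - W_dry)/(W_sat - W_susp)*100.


P = (26.76 - 22.9) / (26.76 - 9.81) * 100 = 3.86 / 16.95 * 100 = 22.8%

22.8


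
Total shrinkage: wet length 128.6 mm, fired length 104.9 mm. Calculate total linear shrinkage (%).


TS = (128.6 - 104.9) / 128.6 * 100 = 18.43%

18.43


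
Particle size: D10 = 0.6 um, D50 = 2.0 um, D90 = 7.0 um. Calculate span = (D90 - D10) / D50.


Span = (7.0 - 0.6) / 2.0 = 6.4 / 2.0 = 3.2

3.2


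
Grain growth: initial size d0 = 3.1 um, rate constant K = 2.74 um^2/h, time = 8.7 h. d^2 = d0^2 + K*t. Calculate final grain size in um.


d^2 = 3.1^2 + 2.74*8.7 = 33.448
d = sqrt(33.448) = 5.78 um

5.78


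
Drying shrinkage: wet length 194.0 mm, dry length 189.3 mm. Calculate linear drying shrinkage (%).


DS = (194.0 - 189.3) / 194.0 * 100 = 2.42%

2.42


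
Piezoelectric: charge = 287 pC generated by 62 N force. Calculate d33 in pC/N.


d33 = 287 / 62 = 4.6 pC/N

4.6


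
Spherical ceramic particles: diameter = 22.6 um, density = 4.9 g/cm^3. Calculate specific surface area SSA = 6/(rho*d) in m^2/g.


SSA = 6 / (4.9 * 22.6) = 0.054 m^2/g

0.054


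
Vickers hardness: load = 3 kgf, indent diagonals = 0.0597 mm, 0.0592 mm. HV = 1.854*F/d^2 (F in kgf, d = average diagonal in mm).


d_avg = (0.0597+0.0592)/2 = 0.05945 mm
HV = 1.854*3/0.05945^2 = 1574

1574


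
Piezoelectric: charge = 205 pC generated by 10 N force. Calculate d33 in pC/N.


d33 = 205 / 10 = 20.5 pC/N

20.5


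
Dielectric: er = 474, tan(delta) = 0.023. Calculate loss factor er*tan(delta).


Loss = 474 * 0.023 = 10.902

10.902


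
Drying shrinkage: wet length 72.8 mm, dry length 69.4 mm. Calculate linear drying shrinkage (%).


DS = (72.8 - 69.4) / 72.8 * 100 = 4.67%

4.67


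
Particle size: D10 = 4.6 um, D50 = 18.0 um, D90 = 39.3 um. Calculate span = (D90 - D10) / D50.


Span = (39.3 - 4.6) / 18.0 = 34.7 / 18.0 = 1.928

1.928


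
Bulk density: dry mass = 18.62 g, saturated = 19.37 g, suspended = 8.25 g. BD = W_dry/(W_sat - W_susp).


BD = 18.62 / (19.37 - 8.25) = 18.62 / 11.12 = 1.674 g/cm^3

1.674


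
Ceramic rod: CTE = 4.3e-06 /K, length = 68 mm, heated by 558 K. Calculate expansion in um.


dL = 4.3e-06 * 68 * 558 * 1000 = 163.159 um

163.159


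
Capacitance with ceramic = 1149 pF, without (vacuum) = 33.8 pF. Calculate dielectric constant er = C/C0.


er = 1149 / 33.8 = 33.99

33.99


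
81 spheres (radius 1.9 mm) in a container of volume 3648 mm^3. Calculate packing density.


V_sphere = 4/3*pi*1.9^3 = 28.7309 mm^3
Total V = 81*28.7309 = 2327.2029 mm^3
PD = 2327.2029 / 3648 = 0.638

0.638


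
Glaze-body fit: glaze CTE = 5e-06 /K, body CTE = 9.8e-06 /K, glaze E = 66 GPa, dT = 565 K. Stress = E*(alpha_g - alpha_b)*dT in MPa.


Stress = 66*1000*(5e-06 - 9.8e-06)*565 = -179.0 MPa

-179.0


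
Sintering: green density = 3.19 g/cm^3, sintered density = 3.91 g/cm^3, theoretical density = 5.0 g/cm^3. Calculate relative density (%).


Relative = 3.91 / 5.0 * 100 = 78.2%

78.2


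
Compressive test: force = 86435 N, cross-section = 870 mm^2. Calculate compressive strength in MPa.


CS = 86435 / 870 = 99.4 MPa

99.4


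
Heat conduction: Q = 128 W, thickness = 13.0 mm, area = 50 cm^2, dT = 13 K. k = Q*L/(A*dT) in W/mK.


k = 128*13.0/1000/(50/10000*13) = 25.6 W/mK

25.6


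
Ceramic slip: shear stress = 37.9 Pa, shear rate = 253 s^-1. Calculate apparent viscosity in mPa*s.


eta = tau/gamma * 1000 = 37.9/253 * 1000 = 149.8 mPa*s

149.8


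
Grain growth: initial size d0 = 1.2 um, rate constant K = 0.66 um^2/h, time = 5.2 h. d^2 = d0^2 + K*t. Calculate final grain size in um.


d^2 = 1.2^2 + 0.66*5.2 = 4.872
d = sqrt(4.872) = 2.21 um

2.21


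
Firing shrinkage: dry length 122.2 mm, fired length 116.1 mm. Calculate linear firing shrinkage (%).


FS = (122.2 - 116.1) / 122.2 * 100 = 4.99%

4.99


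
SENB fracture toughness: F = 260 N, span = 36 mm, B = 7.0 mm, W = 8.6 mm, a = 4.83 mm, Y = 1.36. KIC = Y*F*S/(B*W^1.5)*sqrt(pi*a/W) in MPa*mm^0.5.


KIC = 1.36*260*36/(7.0*8.6^1.5)*sqrt(pi*4.83/8.6) = 95.78

95.78


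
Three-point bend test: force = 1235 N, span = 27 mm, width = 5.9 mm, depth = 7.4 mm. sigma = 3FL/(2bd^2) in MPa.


sigma = 3*1235*27/(2*5.9*7.4^2) = 154.8 MPa

154.8


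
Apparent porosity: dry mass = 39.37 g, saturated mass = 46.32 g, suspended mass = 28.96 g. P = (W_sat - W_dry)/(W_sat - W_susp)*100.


P = (46.32 - 39.37) / (46.32 - 28.96) * 100 = 6.95 / 17.36 * 100 = 40.0%

40.0


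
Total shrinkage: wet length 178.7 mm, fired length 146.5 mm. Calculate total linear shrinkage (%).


TS = (178.7 - 146.5) / 178.7 * 100 = 18.02%

18.02


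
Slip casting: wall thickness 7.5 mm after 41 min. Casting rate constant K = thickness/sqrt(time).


K = 7.5 / sqrt(41) = 7.5 / 6.4031 = 1.171 mm/min^0.5

1.171


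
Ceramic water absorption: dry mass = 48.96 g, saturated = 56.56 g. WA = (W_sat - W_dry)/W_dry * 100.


WA = (56.56 - 48.96) / 48.96 * 100 = 15.52%

15.52


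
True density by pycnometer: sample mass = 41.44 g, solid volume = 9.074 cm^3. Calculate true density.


TD = 41.44 / 9.074 = 4.567 g/cm^3

4.567


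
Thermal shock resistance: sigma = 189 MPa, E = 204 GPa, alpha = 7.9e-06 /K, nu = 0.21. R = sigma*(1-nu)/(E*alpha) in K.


R = 189*(1-0.21)/(204*1000*7.9e-06) = 93 K

93


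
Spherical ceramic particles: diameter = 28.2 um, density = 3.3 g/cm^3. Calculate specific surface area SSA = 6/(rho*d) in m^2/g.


SSA = 6 / (3.3 * 28.2) = 0.064 m^2/g

0.064


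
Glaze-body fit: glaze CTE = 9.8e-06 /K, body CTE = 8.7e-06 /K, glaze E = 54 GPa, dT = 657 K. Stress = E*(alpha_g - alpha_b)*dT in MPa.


Stress = 54*1000*(9.8e-06 - 8.7e-06)*657 = 39.0 MPa

39.0


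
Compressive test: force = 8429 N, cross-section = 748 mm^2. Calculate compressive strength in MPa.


CS = 8429 / 748 = 11.3 MPa

11.3


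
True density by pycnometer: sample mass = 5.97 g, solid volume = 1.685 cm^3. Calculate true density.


TD = 5.97 / 1.685 = 3.543 g/cm^3

3.543


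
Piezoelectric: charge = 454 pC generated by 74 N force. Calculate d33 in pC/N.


d33 = 454 / 74 = 6.1 pC/N

6.1


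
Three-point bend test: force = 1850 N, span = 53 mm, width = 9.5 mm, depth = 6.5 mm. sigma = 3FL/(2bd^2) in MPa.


sigma = 3*1850*53/(2*9.5*6.5^2) = 366.4 MPa

366.4


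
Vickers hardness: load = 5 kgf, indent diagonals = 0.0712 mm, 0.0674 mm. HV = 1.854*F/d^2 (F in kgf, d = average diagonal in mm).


d_avg = (0.0712+0.0674)/2 = 0.0693 mm
HV = 1.854*5/0.0693^2 = 1930

1930


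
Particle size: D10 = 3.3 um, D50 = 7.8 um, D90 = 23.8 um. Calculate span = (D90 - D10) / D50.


Span = (23.8 - 3.3) / 7.8 = 20.5 / 7.8 = 2.628

2.628


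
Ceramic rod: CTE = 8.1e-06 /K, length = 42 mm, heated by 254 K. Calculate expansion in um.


dL = 8.1e-06 * 42 * 254 * 1000 = 86.411 um

86.411


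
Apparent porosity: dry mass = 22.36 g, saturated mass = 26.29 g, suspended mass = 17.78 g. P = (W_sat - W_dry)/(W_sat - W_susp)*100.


P = (26.29 - 22.36) / (26.29 - 17.78) * 100 = 3.93 / 8.51 * 100 = 46.2%

46.2


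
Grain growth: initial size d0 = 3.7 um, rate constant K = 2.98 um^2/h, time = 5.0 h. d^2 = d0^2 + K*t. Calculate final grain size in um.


d^2 = 3.7^2 + 2.98*5.0 = 28.59
d = sqrt(28.59) = 5.35 um

5.35


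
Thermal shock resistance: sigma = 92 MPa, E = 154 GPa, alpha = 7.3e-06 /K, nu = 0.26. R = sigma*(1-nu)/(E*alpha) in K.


R = 92*(1-0.26)/(154*1000*7.3e-06) = 61 K

61


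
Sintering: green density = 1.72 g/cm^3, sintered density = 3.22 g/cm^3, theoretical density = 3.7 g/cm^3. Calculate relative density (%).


Relative = 3.22 / 3.7 * 100 = 87.0%

87.0


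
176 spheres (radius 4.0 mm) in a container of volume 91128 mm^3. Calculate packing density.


V_sphere = 4/3*pi*4.0^3 = 268.0826 mm^3
Total V = 176*268.0826 = 47182.5376 mm^3
PD = 47182.5376 / 91128 = 0.518

0.518


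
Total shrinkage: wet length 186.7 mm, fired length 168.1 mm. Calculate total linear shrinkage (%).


TS = (186.7 - 168.1) / 186.7 * 100 = 9.96%

9.96


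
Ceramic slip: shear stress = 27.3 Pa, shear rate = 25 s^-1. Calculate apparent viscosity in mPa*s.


eta = tau/gamma * 1000 = 27.3/25 * 1000 = 1092.0 mPa*s

1092.0


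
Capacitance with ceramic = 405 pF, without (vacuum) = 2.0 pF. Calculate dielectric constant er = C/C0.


er = 405 / 2.0 = 202.5

202.5


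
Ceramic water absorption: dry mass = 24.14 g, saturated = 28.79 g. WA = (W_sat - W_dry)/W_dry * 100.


WA = (28.79 - 24.14) / 24.14 * 100 = 19.26%

19.26


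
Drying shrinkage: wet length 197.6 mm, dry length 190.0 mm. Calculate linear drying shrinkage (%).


DS = (197.6 - 190.0) / 197.6 * 100 = 3.85%

3.85


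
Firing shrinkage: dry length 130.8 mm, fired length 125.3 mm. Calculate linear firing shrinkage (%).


FS = (130.8 - 125.3) / 130.8 * 100 = 4.2%

4.2


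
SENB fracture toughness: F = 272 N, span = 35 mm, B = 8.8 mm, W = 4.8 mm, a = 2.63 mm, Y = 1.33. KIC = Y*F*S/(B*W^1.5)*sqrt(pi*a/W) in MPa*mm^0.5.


KIC = 1.33*272*35/(8.8*4.8^1.5)*sqrt(pi*2.63/4.8) = 179.5

179.5


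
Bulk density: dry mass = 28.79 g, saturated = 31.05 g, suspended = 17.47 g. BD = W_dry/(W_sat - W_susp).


BD = 28.79 / (31.05 - 17.47) = 28.79 / 13.58 = 2.12 g/cm^3

2.12


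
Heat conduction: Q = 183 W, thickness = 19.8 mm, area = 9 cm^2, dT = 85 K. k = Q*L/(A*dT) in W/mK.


k = 183*19.8/1000/(9/10000*85) = 47.36 W/mK

47.36


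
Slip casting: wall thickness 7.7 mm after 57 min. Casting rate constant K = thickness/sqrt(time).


K = 7.7 / sqrt(57) = 7.7 / 7.5498 = 1.02 mm/min^0.5

1.02


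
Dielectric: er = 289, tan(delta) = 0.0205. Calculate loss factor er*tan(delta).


Loss = 289 * 0.0205 = 5.925

5.925


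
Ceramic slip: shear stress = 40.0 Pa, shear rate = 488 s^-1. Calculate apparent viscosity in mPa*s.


eta = tau/gamma * 1000 = 40.0/488 * 1000 = 82.0 mPa*s

82.0


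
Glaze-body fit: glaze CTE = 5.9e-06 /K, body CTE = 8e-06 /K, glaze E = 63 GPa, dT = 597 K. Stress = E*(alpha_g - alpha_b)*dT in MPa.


Stress = 63*1000*(5.9e-06 - 8e-06)*597 = -79.0 MPa

-79.0


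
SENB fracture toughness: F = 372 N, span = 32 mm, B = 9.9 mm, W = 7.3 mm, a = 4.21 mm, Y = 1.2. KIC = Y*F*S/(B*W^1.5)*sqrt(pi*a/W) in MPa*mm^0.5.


KIC = 1.2*372*32/(9.9*7.3^1.5)*sqrt(pi*4.21/7.3) = 98.47

98.47


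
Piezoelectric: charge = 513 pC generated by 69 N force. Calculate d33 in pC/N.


d33 = 513 / 69 = 7.4 pC/N

7.4


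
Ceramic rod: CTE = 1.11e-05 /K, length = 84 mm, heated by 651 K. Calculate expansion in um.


dL = 1.11e-05 * 84 * 651 * 1000 = 606.992 um

606.992


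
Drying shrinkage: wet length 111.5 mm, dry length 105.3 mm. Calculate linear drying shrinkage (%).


DS = (111.5 - 105.3) / 111.5 * 100 = 5.56%

5.56


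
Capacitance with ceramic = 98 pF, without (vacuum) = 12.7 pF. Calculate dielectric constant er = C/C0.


er = 98 / 12.7 = 7.72

7.72


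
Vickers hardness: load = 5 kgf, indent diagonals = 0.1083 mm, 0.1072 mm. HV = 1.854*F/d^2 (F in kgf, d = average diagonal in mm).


d_avg = (0.1083+0.1072)/2 = 0.10775 mm
HV = 1.854*5/0.10775^2 = 798

798


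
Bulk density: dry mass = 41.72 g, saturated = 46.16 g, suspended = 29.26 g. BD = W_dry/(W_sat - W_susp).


BD = 41.72 / (46.16 - 29.26) = 41.72 / 16.9 = 2.469 g/cm^3

2.469


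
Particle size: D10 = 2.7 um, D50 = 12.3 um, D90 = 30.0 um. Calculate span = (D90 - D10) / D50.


Span = (30.0 - 2.7) / 12.3 = 27.3 / 12.3 = 2.22

2.22


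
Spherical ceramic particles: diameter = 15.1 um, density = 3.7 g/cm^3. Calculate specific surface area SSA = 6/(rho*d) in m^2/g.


SSA = 6 / (3.7 * 15.1) = 0.107 m^2/g

0.107


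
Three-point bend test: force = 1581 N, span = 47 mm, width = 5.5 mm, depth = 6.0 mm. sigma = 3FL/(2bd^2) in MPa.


sigma = 3*1581*47/(2*5.5*6.0^2) = 562.9 MPa

562.9


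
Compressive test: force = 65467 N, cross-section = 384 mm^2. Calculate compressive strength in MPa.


CS = 65467 / 384 = 170.5 MPa

170.5


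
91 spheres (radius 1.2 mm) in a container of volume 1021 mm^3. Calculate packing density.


V_sphere = 4/3*pi*1.2^3 = 7.2382 mm^3
Total V = 91*7.2382 = 658.6762 mm^3
PD = 658.6762 / 1021 = 0.645

0.645


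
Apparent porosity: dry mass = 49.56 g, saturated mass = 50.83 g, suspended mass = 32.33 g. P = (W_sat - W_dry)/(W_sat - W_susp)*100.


P = (50.83 - 49.56) / (50.83 - 32.33) * 100 = 1.27 / 18.5 * 100 = 6.9%

6.9


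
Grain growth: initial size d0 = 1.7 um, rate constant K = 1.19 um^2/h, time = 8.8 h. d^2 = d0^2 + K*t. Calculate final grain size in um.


d^2 = 1.7^2 + 1.19*8.8 = 13.362
d = sqrt(13.362) = 3.66 um

3.66


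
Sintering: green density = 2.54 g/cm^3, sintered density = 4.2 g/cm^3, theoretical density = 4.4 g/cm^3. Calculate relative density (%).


Relative = 4.2 / 4.4 * 100 = 95.5%

95.5


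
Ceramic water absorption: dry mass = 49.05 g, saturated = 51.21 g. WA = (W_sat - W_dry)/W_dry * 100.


WA = (51.21 - 49.05) / 49.05 * 100 = 4.4%

4.4


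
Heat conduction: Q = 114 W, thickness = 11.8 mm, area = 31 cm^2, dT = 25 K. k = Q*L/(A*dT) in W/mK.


k = 114*11.8/1000/(31/10000*25) = 17.36 W/mK

17.36


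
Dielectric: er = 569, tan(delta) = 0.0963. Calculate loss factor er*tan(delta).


Loss = 569 * 0.0963 = 54.795

54.795


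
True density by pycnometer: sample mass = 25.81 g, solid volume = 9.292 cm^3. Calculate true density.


TD = 25.81 / 9.292 = 2.778 g/cm^3

2.778


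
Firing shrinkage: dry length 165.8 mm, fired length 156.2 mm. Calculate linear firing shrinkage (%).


FS = (165.8 - 156.2) / 165.8 * 100 = 5.79%

5.79


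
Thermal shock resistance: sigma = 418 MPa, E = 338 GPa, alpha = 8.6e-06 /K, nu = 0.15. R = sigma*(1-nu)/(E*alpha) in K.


R = 418*(1-0.15)/(338*1000*8.6e-06) = 122 K

122


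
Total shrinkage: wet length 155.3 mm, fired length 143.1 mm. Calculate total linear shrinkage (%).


TS = (155.3 - 143.1) / 155.3 * 100 = 7.86%

7.86


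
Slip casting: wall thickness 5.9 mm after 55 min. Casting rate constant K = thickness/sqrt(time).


K = 5.9 / sqrt(55) = 5.9 / 7.4162 = 0.796 mm/min^0.5

0.796


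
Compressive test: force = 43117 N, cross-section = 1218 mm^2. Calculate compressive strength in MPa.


CS = 43117 / 1218 = 35.4 MPa

35.4


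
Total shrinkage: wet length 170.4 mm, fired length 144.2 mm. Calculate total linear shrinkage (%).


TS = (170.4 - 144.2) / 170.4 * 100 = 15.38%

15.38


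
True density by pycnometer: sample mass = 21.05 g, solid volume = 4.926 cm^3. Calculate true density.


TD = 21.05 / 4.926 = 4.273 g/cm^3

4.273


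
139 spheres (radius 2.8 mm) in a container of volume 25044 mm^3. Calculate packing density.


V_sphere = 4/3*pi*2.8^3 = 91.9523 mm^3
Total V = 139*91.9523 = 12781.3697 mm^3
PD = 12781.3697 / 25044 = 0.51

0.51


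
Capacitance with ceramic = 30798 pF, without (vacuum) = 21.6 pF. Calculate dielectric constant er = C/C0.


er = 30798 / 21.6 = 1425.83

1425.83


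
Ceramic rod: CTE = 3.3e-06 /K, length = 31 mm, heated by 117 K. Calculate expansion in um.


dL = 3.3e-06 * 31 * 117 * 1000 = 11.969 um

11.969


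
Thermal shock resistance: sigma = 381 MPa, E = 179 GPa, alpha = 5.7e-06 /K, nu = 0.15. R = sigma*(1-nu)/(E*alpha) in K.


R = 381*(1-0.15)/(179*1000*5.7e-06) = 317 K

317


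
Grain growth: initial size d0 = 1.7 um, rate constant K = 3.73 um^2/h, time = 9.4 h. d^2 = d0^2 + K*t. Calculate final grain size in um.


d^2 = 1.7^2 + 3.73*9.4 = 37.952
d = sqrt(37.952) = 6.16 um

6.16


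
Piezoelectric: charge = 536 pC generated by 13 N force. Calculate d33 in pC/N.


d33 = 536 / 13 = 41.2 pC/N

41.2


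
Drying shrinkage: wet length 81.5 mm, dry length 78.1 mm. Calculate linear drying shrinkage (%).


DS = (81.5 - 78.1) / 81.5 * 100 = 4.17%

4.17


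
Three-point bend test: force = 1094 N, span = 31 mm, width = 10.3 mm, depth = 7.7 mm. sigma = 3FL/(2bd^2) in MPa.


sigma = 3*1094*31/(2*10.3*7.7^2) = 83.3 MPa

83.3


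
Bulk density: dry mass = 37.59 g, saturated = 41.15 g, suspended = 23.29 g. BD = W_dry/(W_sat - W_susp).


BD = 37.59 / (41.15 - 23.29) = 37.59 / 17.86 = 2.105 g/cm^3

2.105


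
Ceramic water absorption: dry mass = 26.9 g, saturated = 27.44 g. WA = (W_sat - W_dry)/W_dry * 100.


WA = (27.44 - 26.9) / 26.9 * 100 = 2.01%

2.01


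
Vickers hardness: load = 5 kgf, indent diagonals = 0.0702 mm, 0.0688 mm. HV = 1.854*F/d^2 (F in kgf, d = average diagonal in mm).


d_avg = (0.0702+0.0688)/2 = 0.0695 mm
HV = 1.854*5/0.0695^2 = 1919

1919


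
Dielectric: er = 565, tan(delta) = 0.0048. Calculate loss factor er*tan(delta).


Loss = 565 * 0.0048 = 2.712

2.712


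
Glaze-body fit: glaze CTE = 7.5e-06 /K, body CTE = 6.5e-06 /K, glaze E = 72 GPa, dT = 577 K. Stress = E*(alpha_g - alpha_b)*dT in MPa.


Stress = 72*1000*(7.5e-06 - 6.5e-06)*577 = 41.5 MPa

41.5


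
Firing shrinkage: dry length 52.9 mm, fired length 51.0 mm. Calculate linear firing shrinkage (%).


FS = (52.9 - 51.0) / 52.9 * 100 = 3.59%

3.59


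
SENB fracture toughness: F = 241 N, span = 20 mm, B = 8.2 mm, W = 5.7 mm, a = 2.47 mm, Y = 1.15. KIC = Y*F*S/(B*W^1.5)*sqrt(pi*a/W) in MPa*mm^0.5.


KIC = 1.15*241*20/(8.2*5.7^1.5)*sqrt(pi*2.47/5.7) = 57.96

57.96


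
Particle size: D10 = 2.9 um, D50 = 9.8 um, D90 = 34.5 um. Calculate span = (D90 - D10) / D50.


Span = (34.5 - 2.9) / 9.8 = 31.6 / 9.8 = 3.224

3.224


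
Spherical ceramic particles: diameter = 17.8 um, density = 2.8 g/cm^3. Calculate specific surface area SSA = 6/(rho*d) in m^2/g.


SSA = 6 / (2.8 * 17.8) = 0.12 m^2/g

0.12


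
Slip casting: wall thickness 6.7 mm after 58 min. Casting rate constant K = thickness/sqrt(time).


K = 6.7 / sqrt(58) = 6.7 / 7.6158 = 0.88 mm/min^0.5

0.88


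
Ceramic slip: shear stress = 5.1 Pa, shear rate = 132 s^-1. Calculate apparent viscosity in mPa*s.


eta = tau/gamma * 1000 = 5.1/132 * 1000 = 38.6 mPa*s

38.6


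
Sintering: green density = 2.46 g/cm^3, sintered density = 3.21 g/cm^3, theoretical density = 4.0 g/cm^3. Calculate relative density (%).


Relative = 3.21 / 4.0 * 100 = 80.3%

80.3


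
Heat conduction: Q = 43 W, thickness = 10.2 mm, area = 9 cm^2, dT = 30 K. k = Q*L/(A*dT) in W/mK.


k = 43*10.2/1000/(9/10000*30) = 16.24 W/mK

16.24


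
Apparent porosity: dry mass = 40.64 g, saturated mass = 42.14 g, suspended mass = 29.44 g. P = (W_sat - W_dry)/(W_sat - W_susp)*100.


P = (42.14 - 40.64) / (42.14 - 29.44) * 100 = 1.5 / 12.7 * 100 = 11.8%

11.8


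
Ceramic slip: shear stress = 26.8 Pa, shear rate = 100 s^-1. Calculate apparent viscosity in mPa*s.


eta = tau/gamma * 1000 = 26.8/100 * 1000 = 268.0 mPa*s

268.0


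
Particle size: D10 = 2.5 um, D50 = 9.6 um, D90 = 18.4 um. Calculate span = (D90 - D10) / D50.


Span = (18.4 - 2.5) / 9.6 = 15.9 / 9.6 = 1.656

1.656


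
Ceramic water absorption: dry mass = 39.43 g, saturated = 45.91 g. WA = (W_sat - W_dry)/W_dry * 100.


WA = (45.91 - 39.43) / 39.43 * 100 = 16.43%

16.43


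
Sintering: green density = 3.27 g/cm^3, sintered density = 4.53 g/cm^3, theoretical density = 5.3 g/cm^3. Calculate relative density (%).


Relative = 4.53 / 5.3 * 100 = 85.5%

85.5


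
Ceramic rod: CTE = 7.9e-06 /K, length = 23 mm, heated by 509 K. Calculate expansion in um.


dL = 7.9e-06 * 23 * 509 * 1000 = 92.485 um

92.485


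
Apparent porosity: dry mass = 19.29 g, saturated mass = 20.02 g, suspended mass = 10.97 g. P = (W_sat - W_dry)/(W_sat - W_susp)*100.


P = (20.02 - 19.29) / (20.02 - 10.97) * 100 = 0.73 / 9.05 * 100 = 8.1%

8.1


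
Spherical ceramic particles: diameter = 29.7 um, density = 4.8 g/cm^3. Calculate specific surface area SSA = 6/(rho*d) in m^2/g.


SSA = 6 / (4.8 * 29.7) = 0.042 m^2/g

0.042


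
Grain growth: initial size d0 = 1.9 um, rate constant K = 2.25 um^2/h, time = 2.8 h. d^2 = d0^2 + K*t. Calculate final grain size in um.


d^2 = 1.9^2 + 2.25*2.8 = 9.91
d = sqrt(9.91) = 3.15 um

3.15


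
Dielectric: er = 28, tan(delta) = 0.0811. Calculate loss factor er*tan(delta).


Loss = 28 * 0.0811 = 2.271

2.271


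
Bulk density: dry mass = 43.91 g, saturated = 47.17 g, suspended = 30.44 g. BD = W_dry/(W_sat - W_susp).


BD = 43.91 / (47.17 - 30.44) = 43.91 / 16.73 = 2.625 g/cm^3

2.625


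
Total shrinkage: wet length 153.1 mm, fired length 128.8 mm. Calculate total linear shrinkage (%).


TS = (153.1 - 128.8) / 153.1 * 100 = 15.87%

15.87


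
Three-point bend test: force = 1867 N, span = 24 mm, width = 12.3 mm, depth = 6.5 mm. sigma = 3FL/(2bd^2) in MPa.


sigma = 3*1867*24/(2*12.3*6.5^2) = 129.3 MPa

129.3


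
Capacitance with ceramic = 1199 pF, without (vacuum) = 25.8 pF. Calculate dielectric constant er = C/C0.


er = 1199 / 25.8 = 46.47

46.47


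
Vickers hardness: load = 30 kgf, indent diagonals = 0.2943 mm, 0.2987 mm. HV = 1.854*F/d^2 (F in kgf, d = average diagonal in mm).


d_avg = (0.2943+0.2987)/2 = 0.2965 mm
HV = 1.854*30/0.2965^2 = 633

633


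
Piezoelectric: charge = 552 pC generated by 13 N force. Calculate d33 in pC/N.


d33 = 552 / 13 = 42.5 pC/N

42.5
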